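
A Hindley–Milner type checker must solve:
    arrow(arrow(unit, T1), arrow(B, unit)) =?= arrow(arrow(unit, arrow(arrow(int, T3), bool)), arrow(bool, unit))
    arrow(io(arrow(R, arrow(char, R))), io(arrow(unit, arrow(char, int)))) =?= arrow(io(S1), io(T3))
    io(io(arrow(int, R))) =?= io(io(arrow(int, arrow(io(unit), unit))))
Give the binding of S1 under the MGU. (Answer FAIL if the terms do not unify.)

Decompose arrow/2: arrow(unit, T1) =?= arrow(unit, arrow(arrow(int, T3), bool)),  arrow(B, unit) =?= arrow(bool, unit).
Decompose arrow/2: unit =?= unit,  T1 =?= arrow(arrow(int, T3), bool).
Delete trivial equation unit =?= unit.
Bind T1 := arrow(arrow(int, T3), bool); no other remaining equation mentions T1.
Decompose arrow/2: B =?= bool,  unit =?= unit.
Bind B := bool; no other remaining equation mentions B.
Delete trivial equation unit =?= unit.
Decompose arrow/2: io(arrow(R, arrow(char, R))) =?= io(S1),  io(arrow(unit, arrow(char, int))) =?= io(T3).
Decompose io/1: arrow(R, arrow(char, R)) =?= S1.
Bind S1 := arrow(R, arrow(char, R)); no other remaining equation mentions S1.
Decompose io/1: arrow(unit, arrow(char, int)) =?= T3.
Bind T3 := arrow(unit, arrow(char, int)); no other remaining equation mentions T3. Substituting into the earlier binding gives T1 := arrow(arrow(int, arrow(unit, arrow(char, int))), bool).
Decompose io/1: io(arrow(int, R)) =?= io(arrow(int, arrow(io(unit), unit))).
Decompose io/1: arrow(int, R) =?= arrow(int, arrow(io(unit), unit)).
Decompose arrow/2: int =?= int,  R =?= arrow(io(unit), unit).
Delete trivial equation int =?= int.
Bind R := arrow(io(unit), unit). Substituting into the earlier binding gives S1 := arrow(arrow(io(unit), unit), arrow(char, arrow(io(unit), unit))).
MGU = { T1 := arrow(arrow(int, arrow(unit, arrow(char, int))), bool), B := bool, S1 := arrow(arrow(io(unit), unit), arrow(char, arrow(io(unit), unit))), T3 := arrow(unit, arrow(char, int)), R := arrow(io(unit), unit) }, so S1 := arrow(arrow(io(unit), unit), arrow(char, arrow(io(unit), unit))).

arrow(arrow(io(unit), unit), arrow(char, arrow(io(unit), unit)))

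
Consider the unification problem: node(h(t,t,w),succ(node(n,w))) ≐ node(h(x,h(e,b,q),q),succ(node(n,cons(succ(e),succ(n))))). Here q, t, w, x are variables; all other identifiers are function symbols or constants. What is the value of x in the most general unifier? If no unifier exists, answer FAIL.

Decompose node/2: h(t,t,w) ≐ h(x,h(e,b,q),q),  succ(node(n,w)) ≐ succ(node(n,cons(succ(e),succ(n)))).
Decompose h/3: t ≐ x,  t ≐ h(e,b,q),  w ≐ q.
Bind t := x; substituting into the one remaining equation that mentions t gives: x ≐ h(e,b,q).
Bind x := h(e,b,q); no other remaining equation mentions x. Substituting into the earlier binding gives t := h(e,b,q).
Bind w := q; substituting into the remaining equation gives: succ(node(n,q)) ≐ succ(node(n,cons(succ(e),succ(n)))).
Decompose succ/1: node(n,q) ≐ node(n,cons(succ(e),succ(n))).
Decompose node/2: n ≐ n,  q ≐ cons(succ(e),succ(n)).
Delete trivial equation n ≐ n.
Bind q := cons(succ(e),succ(n)). Substituting into the earlier bindings gives t := h(e,b,cons(succ(e),succ(n))), x := h(e,b,cons(succ(e),succ(n))), w := cons(succ(e),succ(n)).
MGU = { t := h(e,b,cons(succ(e),succ(n))), x := h(e,b,cons(succ(e),succ(n))), w := cons(succ(e),succ(n)), q := cons(succ(e),succ(n)) }, so x := h(e,b,cons(succ(e),succ(n))).

h(e,b,cons(succ(e),succ(n)))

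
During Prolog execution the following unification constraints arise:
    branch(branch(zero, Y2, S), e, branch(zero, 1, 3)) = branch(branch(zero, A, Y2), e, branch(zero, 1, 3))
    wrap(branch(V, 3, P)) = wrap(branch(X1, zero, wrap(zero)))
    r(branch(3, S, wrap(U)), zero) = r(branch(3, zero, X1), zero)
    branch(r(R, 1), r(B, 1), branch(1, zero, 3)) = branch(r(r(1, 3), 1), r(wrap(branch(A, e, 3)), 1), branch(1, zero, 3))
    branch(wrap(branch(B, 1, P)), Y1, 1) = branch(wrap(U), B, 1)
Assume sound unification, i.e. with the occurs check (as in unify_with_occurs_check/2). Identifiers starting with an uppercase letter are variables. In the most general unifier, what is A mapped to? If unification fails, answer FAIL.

FAIL

Decompose branch/3: branch(zero, Y2, S) = branch(zero, A, Y2),  e = e,  branch(zero, 1, 3) = branch(zero, 1, 3).
Decompose branch/3: zero = zero,  Y2 = A,  S = Y2.
Delete trivial equation zero = zero.
Bind Y2 := A; substituting into the one remaining equation that mentions Y2 gives: S = A.
Bind S := A; substituting into the one remaining equation that mentions S gives: r(branch(3, A, wrap(U)), zero) = r(branch(3, zero, X1), zero).
Delete trivial equation e = e.
Delete trivial equation branch(zero, 1, 3) = branch(zero, 1, 3).
Decompose wrap/1: branch(V, 3, P) = branch(X1, zero, wrap(zero)).
Decompose branch/3: V = X1,  3 = zero,  P = wrap(zero).
Bind V := X1; no other remaining equation mentions V.
Clash: constants 3 and zero differ; no unifier exists.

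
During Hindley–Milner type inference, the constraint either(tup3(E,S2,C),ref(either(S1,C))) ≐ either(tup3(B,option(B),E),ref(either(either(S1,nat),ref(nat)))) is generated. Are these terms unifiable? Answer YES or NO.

NO

Decompose either/2: tup3(E,S2,C) ≐ tup3(B,option(B),E),  ref(either(S1,C)) ≐ ref(either(either(S1,nat),ref(nat))).
Decompose tup3/3: E ≐ B,  S2 ≐ option(B),  C ≐ E.
Bind E := B; substituting into the one remaining equation that mentions E gives: C ≐ B.
Bind S2 := option(B); no other remaining equation mentions S2.
Bind C := B; substituting into the remaining equation gives: ref(either(S1,B)) ≐ ref(either(either(S1,nat),ref(nat))).
Decompose ref/1: either(S1,B) ≐ either(either(S1,nat),ref(nat)).
Decompose either/2: S1 ≐ either(S1,nat),  B ≐ ref(nat).
Occurs check fails: S1 occurs in either(S1,nat); the equation S1 ≐ either(S1,nat) has no finite solution.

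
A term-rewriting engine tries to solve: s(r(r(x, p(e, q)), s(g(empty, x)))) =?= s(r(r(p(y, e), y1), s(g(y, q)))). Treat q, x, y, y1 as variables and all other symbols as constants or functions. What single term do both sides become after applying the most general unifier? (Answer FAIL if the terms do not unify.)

Decompose s/1: r(r(x, p(e, q)), s(g(empty, x))) =?= r(r(p(y, e), y1), s(g(y, q))).
Decompose r/2: r(x, p(e, q)) =?= r(p(y, e), y1),  s(g(empty, x)) =?= s(g(y, q)).
Decompose r/2: x =?= p(y, e),  p(e, q) =?= y1.
Bind x := p(y, e); substituting into the one remaining equation that mentions x gives: s(g(empty, p(y, e))) =?= s(g(y, q)).
Bind y1 := p(e, q); no other remaining equation mentions y1.
Decompose s/1: g(empty, p(y, e)) =?= g(y, q).
Decompose g/2: empty =?= y,  p(y, e) =?= q.
Bind y := empty; substituting into the remaining equation gives: p(empty, e) =?= q. Substituting into the earlier binding gives x := p(empty, e).
Bind q := p(empty, e). Substituting into the earlier binding gives y1 := p(e, p(empty, e)).
Applying the MGU to either side gives s(r(r(p(empty, e), p(e, p(empty, e))), s(g(empty, p(empty, e))))).

s(r(r(p(empty, e), p(e, p(empty, e))), s(g(empty, p(empty, e)))))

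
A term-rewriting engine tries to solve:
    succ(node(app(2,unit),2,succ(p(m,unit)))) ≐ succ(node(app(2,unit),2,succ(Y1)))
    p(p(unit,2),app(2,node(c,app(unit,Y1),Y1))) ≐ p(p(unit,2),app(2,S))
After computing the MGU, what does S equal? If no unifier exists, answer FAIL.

node(c,app(unit,p(m,unit)),p(m,unit))

Decompose succ/1: node(app(2,unit),2,succ(p(m,unit))) ≐ node(app(2,unit),2,succ(Y1)).
Decompose node/3: app(2,unit) ≐ app(2,unit),  2 ≐ 2,  succ(p(m,unit)) ≐ succ(Y1).
Delete trivial equation app(2,unit) ≐ app(2,unit).
Delete trivial equation 2 ≐ 2.
Decompose succ/1: p(m,unit) ≐ Y1.
Bind Y1 := p(m,unit); substituting into the remaining equation gives: p(p(unit,2),app(2,node(c,app(unit,p(m,unit)),p(m,unit)))) ≐ p(p(unit,2),app(2,S)).
Decompose p/2: p(unit,2) ≐ p(unit,2),  app(2,node(c,app(unit,p(m,unit)),p(m,unit))) ≐ app(2,S).
Delete trivial equation p(unit,2) ≐ p(unit,2).
Decompose app/2: 2 ≐ 2,  node(c,app(unit,p(m,unit)),p(m,unit)) ≐ S.
Delete trivial equation 2 ≐ 2.
Bind S := node(c,app(unit,p(m,unit)),p(m,unit)).
MGU = { Y1 ↦ p(m,unit), S ↦ node(c,app(unit,p(m,unit)),p(m,unit)) }, so S ↦ node(c,app(unit,p(m,unit)),p(m,unit)).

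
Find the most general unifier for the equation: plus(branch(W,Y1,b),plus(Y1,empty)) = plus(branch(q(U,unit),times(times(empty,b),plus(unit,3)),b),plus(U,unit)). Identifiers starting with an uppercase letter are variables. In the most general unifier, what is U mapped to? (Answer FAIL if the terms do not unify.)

FAIL

Decompose plus/2: branch(W,Y1,b) = branch(q(U,unit),times(times(empty,b),plus(unit,3)),b),  plus(Y1,empty) = plus(U,unit).
Decompose branch/3: W = q(U,unit),  Y1 = times(times(empty,b),plus(unit,3)),  b = b.
Bind W := q(U,unit); no other remaining equation mentions W.
Bind Y1 := times(times(empty,b),plus(unit,3)); substituting into the one remaining equation that mentions Y1 gives: plus(times(times(empty,b),plus(unit,3)),empty) = plus(U,unit).
Delete trivial equation b = b.
Decompose plus/2: times(times(empty,b),plus(unit,3)) = U,  empty = unit.
Bind U := times(times(empty,b),plus(unit,3)); no other remaining equation mentions U. Substituting into the earlier binding gives W := q(times(times(empty,b),plus(unit,3)),unit).
Clash: constants empty and unit differ; no unifier exists.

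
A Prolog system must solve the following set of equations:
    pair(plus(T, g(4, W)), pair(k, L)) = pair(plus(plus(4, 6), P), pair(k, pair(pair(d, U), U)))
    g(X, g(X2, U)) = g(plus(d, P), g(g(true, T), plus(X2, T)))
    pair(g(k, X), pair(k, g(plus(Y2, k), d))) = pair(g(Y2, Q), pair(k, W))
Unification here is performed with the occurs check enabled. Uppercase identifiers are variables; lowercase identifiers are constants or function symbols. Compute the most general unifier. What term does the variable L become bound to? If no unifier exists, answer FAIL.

Decompose pair/2: plus(T, g(4, W)) = plus(plus(4, 6), P),  pair(k, L) = pair(k, pair(pair(d, U), U)).
Decompose plus/2: T = plus(4, 6),  g(4, W) = P.
Bind T := plus(4, 6); substituting into the one remaining equation that mentions T gives: g(X, g(X2, U)) = g(plus(d, P), g(g(true, plus(4, 6)), plus(X2, plus(4, 6)))).
Bind P := g(4, W); substituting into the one remaining equation that mentions P gives: g(X, g(X2, U)) = g(plus(d, g(4, W)), g(g(true, plus(4, 6)), plus(X2, plus(4, 6)))).
Decompose pair/2: k = k,  L = pair(pair(d, U), U).
Delete trivial equation k = k.
Bind L := pair(pair(d, U), U); no other remaining equation mentions L.
Decompose g/2: X = plus(d, g(4, W)),  g(X2, U) = g(g(true, plus(4, 6)), plus(X2, plus(4, 6))).
Bind X := plus(d, g(4, W)); substituting into the one remaining equation that mentions X gives: pair(g(k, plus(d, g(4, W))), pair(k, g(plus(Y2, k), d))) = pair(g(Y2, Q), pair(k, W)).
Decompose g/2: X2 = g(true, plus(4, 6)),  U = plus(X2, plus(4, 6)).
Bind X2 := g(true, plus(4, 6)); substituting into the one remaining equation that mentions X2 gives: U = plus(g(true, plus(4, 6)), plus(4, 6)).
Bind U := plus(g(true, plus(4, 6)), plus(4, 6)); no other remaining equation mentions U. Substituting into the earlier binding gives L := pair(pair(d, plus(g(true, plus(4, 6)), plus(4, 6))), plus(g(true, plus(4, 6)), plus(4, 6))).
Decompose pair/2: g(k, plus(d, g(4, W))) = g(Y2, Q),  pair(k, g(plus(Y2, k), d)) = pair(k, W).
Decompose g/2: k = Y2,  plus(d, g(4, W)) = Q.
Bind Y2 := k; substituting into the one remaining equation that mentions Y2 gives: pair(k, g(plus(k, k), d)) = pair(k, W).
Bind Q := plus(d, g(4, W)); no other remaining equation mentions Q.
Decompose pair/2: k = k,  g(plus(k, k), d) = W.
Delete trivial equation k = k.
Bind W := g(plus(k, k), d). Substituting into the earlier bindings gives P := g(4, g(plus(k, k), d)), X := plus(d, g(4, g(plus(k, k), d))), Q := plus(d, g(4, g(plus(k, k), d))).
MGU = { T -> plus(4, 6), P -> g(4, g(plus(k, k), d)), L -> pair(pair(d, plus(g(true, plus(4, 6)), plus(4, 6))), plus(g(true, plus(4, 6)), plus(4, 6))), X -> plus(d, g(4, g(plus(k, k), d))), X2 -> g(true, plus(4, 6)), U -> plus(g(true, plus(4, 6)), plus(4, 6)), Y2 -> k, Q -> plus(d, g(4, g(plus(k, k), d))), W -> g(plus(k, k), d) }, so L -> pair(pair(d, plus(g(true, plus(4, 6)), plus(4, 6))), plus(g(true, plus(4, 6)), plus(4, 6))).

pair(pair(d, plus(g(true, plus(4, 6)), plus(4, 6))), plus(g(true, plus(4, 6)), plus(4, 6)))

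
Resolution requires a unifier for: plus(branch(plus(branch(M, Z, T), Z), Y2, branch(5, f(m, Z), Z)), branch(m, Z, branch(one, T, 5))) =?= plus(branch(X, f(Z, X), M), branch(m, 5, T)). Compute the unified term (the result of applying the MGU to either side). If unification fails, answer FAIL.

Decompose plus/2: branch(plus(branch(M, Z, T), Z), Y2, branch(5, f(m, Z), Z)) =?= branch(X, f(Z, X), M),  branch(m, Z, branch(one, T, 5)) =?= branch(m, 5, T).
Decompose branch/3: plus(branch(M, Z, T), Z) =?= X,  Y2 =?= f(Z, X),  branch(5, f(m, Z), Z) =?= M.
Bind X := plus(branch(M, Z, T), Z); substituting into the one remaining equation that mentions X gives: Y2 =?= f(Z, plus(branch(M, Z, T), Z)).
Bind Y2 := f(Z, plus(branch(M, Z, T), Z)); no other remaining equation mentions Y2.
Bind M := branch(5, f(m, Z), Z); no other remaining equation mentions M. Substituting into the earlier bindings gives X := plus(branch(branch(5, f(m, Z), Z), Z, T), Z), Y2 := f(Z, plus(branch(branch(5, f(m, Z), Z), Z, T), Z)).
Decompose branch/3: m =?= m,  Z =?= 5,  branch(one, T, 5) =?= T.
Delete trivial equation m =?= m.
Bind Z := 5; no other remaining equation mentions Z. Substituting into the earlier bindings gives X := plus(branch(branch(5, f(m, 5), 5), 5, T), 5), Y2 := f(5, plus(branch(branch(5, f(m, 5), 5), 5, T), 5)), M := branch(5, f(m, 5), 5).
Occurs check fails: T occurs in branch(one, T, 5); the equation T =?= branch(one, T, 5) has no finite solution.

FAIL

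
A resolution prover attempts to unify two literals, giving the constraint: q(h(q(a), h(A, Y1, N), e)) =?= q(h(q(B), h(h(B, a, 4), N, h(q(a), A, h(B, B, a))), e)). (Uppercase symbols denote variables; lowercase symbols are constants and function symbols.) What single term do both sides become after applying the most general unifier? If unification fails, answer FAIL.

Decompose q/1: h(q(a), h(A, Y1, N), e) =?= h(q(B), h(h(B, a, 4), N, h(q(a), A, h(B, B, a))), e).
Decompose h/3: q(a) =?= q(B),  h(A, Y1, N) =?= h(h(B, a, 4), N, h(q(a), A, h(B, B, a))),  e =?= e.
Decompose q/1: a =?= B.
Bind B := a; substituting into the one remaining equation that mentions B gives: h(A, Y1, N) =?= h(h(a, a, 4), N, h(q(a), A, h(a, a, a))).
Decompose h/3: A =?= h(a, a, 4),  Y1 =?= N,  N =?= h(q(a), A, h(a, a, a)).
Bind A := h(a, a, 4); substituting into the one remaining equation that mentions A gives: N =?= h(q(a), h(a, a, 4), h(a, a, a)).
Bind Y1 := N; no other remaining equation mentions Y1.
Bind N := h(q(a), h(a, a, 4), h(a, a, a)); no other remaining equation mentions N. Substituting into the earlier binding gives Y1 := h(q(a), h(a, a, 4), h(a, a, a)).
Delete trivial equation e =?= e.
Applying the MGU to either side gives q(h(q(a), h(h(a, a, 4), h(q(a), h(a, a, 4), h(a, a, a)), h(q(a), h(a, a, 4), h(a, a, a))), e)).

q(h(q(a), h(h(a, a, 4), h(q(a), h(a, a, 4), h(a, a, a)), h(q(a), h(a, a, 4), h(a, a, a))), e))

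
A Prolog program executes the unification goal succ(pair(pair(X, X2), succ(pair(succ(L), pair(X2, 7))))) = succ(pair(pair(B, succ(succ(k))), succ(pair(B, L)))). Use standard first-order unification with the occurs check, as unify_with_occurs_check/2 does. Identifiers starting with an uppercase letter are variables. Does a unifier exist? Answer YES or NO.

Decompose succ/1: pair(pair(X, X2), succ(pair(succ(L), pair(X2, 7)))) = pair(pair(B, succ(succ(k))), succ(pair(B, L))).
Decompose pair/2: pair(X, X2) = pair(B, succ(succ(k))),  succ(pair(succ(L), pair(X2, 7))) = succ(pair(B, L)).
Decompose pair/2: X = B,  X2 = succ(succ(k)).
Bind X := B; no other remaining equation mentions X.
Bind X2 := succ(succ(k)); substituting into the remaining equation gives: succ(pair(succ(L), pair(succ(succ(k)), 7))) = succ(pair(B, L)).
Decompose succ/1: pair(succ(L), pair(succ(succ(k)), 7)) = pair(B, L).
Decompose pair/2: succ(L) = B,  pair(succ(succ(k)), 7) = L.
Bind B := succ(L); no other remaining equation mentions B. Substituting into the earlier binding gives X := succ(L).
Bind L := pair(succ(succ(k)), 7). Substituting into the earlier bindings gives X := succ(pair(succ(succ(k)), 7)), B := succ(pair(succ(succ(k)), 7)).
No equations remain and no clash or occurs-check failure arose, so a unifier exists.

YES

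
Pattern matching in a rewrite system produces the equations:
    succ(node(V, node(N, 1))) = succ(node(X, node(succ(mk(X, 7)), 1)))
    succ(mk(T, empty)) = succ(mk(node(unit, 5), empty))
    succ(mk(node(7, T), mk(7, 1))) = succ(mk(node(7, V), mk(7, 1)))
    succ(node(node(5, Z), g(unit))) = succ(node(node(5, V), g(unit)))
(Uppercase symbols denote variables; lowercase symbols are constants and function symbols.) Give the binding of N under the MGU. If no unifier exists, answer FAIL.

succ(mk(node(unit, 5), 7))

Decompose succ/1: node(V, node(N, 1)) = node(X, node(succ(mk(X, 7)), 1)).
Decompose node/2: V = X,  node(N, 1) = node(succ(mk(X, 7)), 1).
Bind V := X; substituting into the 2 remaining equations that mention V gives: succ(mk(node(7, T), mk(7, 1))) = succ(mk(node(7, X), mk(7, 1))),  succ(node(node(5, Z), g(unit))) = succ(node(node(5, X), g(unit))).
Decompose node/2: N = succ(mk(X, 7)),  1 = 1.
Bind N := succ(mk(X, 7)); no other remaining equation mentions N.
Delete trivial equation 1 = 1.
Decompose succ/1: mk(T, empty) = mk(node(unit, 5), empty).
Decompose mk/2: T = node(unit, 5),  empty = empty.
Bind T := node(unit, 5); substituting into the one remaining equation that mentions T gives: succ(mk(node(7, node(unit, 5)), mk(7, 1))) = succ(mk(node(7, X), mk(7, 1))).
Delete trivial equation empty = empty.
Decompose succ/1: mk(node(7, node(unit, 5)), mk(7, 1)) = mk(node(7, X), mk(7, 1)).
Decompose mk/2: node(7, node(unit, 5)) = node(7, X),  mk(7, 1) = mk(7, 1).
Decompose node/2: 7 = 7,  node(unit, 5) = X.
Delete trivial equation 7 = 7.
Bind X := node(unit, 5); substituting into the one remaining equation that mentions X gives: succ(node(node(5, Z), g(unit))) = succ(node(node(5, node(unit, 5)), g(unit))). Substituting into the earlier bindings gives V := node(unit, 5), N := succ(mk(node(unit, 5), 7)).
Delete trivial equation mk(7, 1) = mk(7, 1).
Decompose succ/1: node(node(5, Z), g(unit)) = node(node(5, node(unit, 5)), g(unit)).
Decompose node/2: node(5, Z) = node(5, node(unit, 5)),  g(unit) = g(unit).
Decompose node/2: 5 = 5,  Z = node(unit, 5).
Delete trivial equation 5 = 5.
Bind Z := node(unit, 5); no other remaining equation mentions Z.
Delete trivial equation g(unit) = g(unit).
MGU = { V := node(unit, 5), N := succ(mk(node(unit, 5), 7)), T := node(unit, 5), X := node(unit, 5), Z := node(unit, 5) }, so N := succ(mk(node(unit, 5), 7)).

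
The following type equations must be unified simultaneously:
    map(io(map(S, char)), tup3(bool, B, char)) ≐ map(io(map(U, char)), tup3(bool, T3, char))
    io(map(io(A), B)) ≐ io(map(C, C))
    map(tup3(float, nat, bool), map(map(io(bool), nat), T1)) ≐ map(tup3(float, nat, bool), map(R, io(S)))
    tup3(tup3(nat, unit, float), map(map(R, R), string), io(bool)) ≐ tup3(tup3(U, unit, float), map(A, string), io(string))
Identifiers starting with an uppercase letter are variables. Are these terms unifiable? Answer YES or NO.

Decompose map/2: io(map(S, char)) ≐ io(map(U, char)),  tup3(bool, B, char) ≐ tup3(bool, T3, char).
Decompose io/1: map(S, char) ≐ map(U, char).
Decompose map/2: S ≐ U,  char ≐ char.
Bind S := U; substituting into the one remaining equation that mentions S gives: map(tup3(float, nat, bool), map(map(io(bool), nat), T1)) ≐ map(tup3(float, nat, bool), map(R, io(U))).
Delete trivial equation char ≐ char.
Decompose tup3/3: bool ≐ bool,  B ≐ T3,  char ≐ char.
Delete trivial equation bool ≐ bool.
Bind B := T3; substituting into the one remaining equation that mentions B gives: io(map(io(A), T3)) ≐ io(map(C, C)).
Delete trivial equation char ≐ char.
Decompose io/1: map(io(A), T3) ≐ map(C, C).
Decompose map/2: io(A) ≐ C,  T3 ≐ C.
Bind C := io(A); substituting into the one remaining equation that mentions C gives: T3 ≐ io(A).
Bind T3 := io(A); no other remaining equation mentions T3. Substituting into the earlier binding gives B := io(A).
Decompose map/2: tup3(float, nat, bool) ≐ tup3(float, nat, bool),  map(map(io(bool), nat), T1) ≐ map(R, io(U)).
Delete trivial equation tup3(float, nat, bool) ≐ tup3(float, nat, bool).
Decompose map/2: map(io(bool), nat) ≐ R,  T1 ≐ io(U).
Bind R := map(io(bool), nat); substituting into the one remaining equation that mentions R gives: tup3(tup3(nat, unit, float), map(map(map(io(bool), nat), map(io(bool), nat)), string), io(bool)) ≐ tup3(tup3(U, unit, float), map(A, string), io(string)).
Bind T1 := io(U); no other remaining equation mentions T1.
Decompose tup3/3: tup3(nat, unit, float) ≐ tup3(U, unit, float),  map(map(map(io(bool), nat), map(io(bool), nat)), string) ≐ map(A, string),  io(bool) ≐ io(string).
Decompose tup3/3: nat ≐ U,  unit ≐ unit,  float ≐ float.
Bind U := nat; no other remaining equation mentions U. Substituting into the earlier bindings gives S := nat, T1 := io(nat).
Delete trivial equation unit ≐ unit.
Delete trivial equation float ≐ float.
Decompose map/2: map(map(io(bool), nat), map(io(bool), nat)) ≐ A,  string ≐ string.
Bind A := map(map(io(bool), nat), map(io(bool), nat)); no other remaining equation mentions A. Substituting into the earlier bindings gives B := io(map(map(io(bool), nat), map(io(bool), nat))), C := io(map(map(io(bool), nat), map(io(bool), nat))), T3 := io(map(map(io(bool), nat), map(io(bool), nat))).
Delete trivial equation string ≐ string.
Decompose io/1: bool ≐ string.
Clash: constants bool and string differ; no unifier exists.

NO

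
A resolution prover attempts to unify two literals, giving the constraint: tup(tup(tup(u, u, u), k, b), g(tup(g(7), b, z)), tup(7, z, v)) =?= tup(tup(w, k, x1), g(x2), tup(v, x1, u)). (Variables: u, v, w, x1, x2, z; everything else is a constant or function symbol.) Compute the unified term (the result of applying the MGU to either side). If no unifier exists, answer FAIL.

tup(tup(tup(7, 7, 7), k, b), g(tup(g(7), b, b)), tup(7, b, 7))

Decompose tup/3: tup(tup(u, u, u), k, b) =?= tup(w, k, x1),  g(tup(g(7), b, z)) =?= g(x2),  tup(7, z, v) =?= tup(v, x1, u).
Decompose tup/3: tup(u, u, u) =?= w,  k =?= k,  b =?= x1.
Bind w := tup(u, u, u); no other remaining equation mentions w.
Delete trivial equation k =?= k.
Bind x1 := b; substituting into the one remaining equation that mentions x1 gives: tup(7, z, v) =?= tup(v, b, u).
Decompose g/1: tup(g(7), b, z) =?= x2.
Bind x2 := tup(g(7), b, z); no other remaining equation mentions x2.
Decompose tup/3: 7 =?= v,  z =?= b,  v =?= u.
Bind v := 7; substituting into the one remaining equation that mentions v gives: 7 =?= u.
Bind z := b; no other remaining equation mentions z. Substituting into the earlier binding gives x2 := tup(g(7), b, b).
Bind u := 7. Substituting into the earlier binding gives w := tup(7, 7, 7).
Applying the MGU to either side gives tup(tup(tup(7, 7, 7), k, b), g(tup(g(7), b, b)), tup(7, b, 7)).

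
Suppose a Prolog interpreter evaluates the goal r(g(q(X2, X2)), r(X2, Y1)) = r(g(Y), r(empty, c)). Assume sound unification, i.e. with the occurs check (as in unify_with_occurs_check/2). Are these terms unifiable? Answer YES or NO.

Decompose r/2: g(q(X2, X2)) = g(Y),  r(X2, Y1) = r(empty, c).
Decompose g/1: q(X2, X2) = Y.
Bind Y := q(X2, X2); no other remaining equation mentions Y.
Decompose r/2: X2 = empty,  Y1 = c.
Bind X2 := empty; no other remaining equation mentions X2. Substituting into the earlier binding gives Y := q(empty, empty).
Bind Y1 := c.
No equations remain and no clash or occurs-check failure arose, so a unifier exists.

YES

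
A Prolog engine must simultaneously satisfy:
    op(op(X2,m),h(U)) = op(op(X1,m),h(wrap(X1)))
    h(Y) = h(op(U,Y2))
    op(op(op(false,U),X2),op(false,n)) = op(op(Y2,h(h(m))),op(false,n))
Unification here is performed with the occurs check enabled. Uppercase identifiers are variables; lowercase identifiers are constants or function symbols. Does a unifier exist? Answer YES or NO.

YES

Decompose op/2: op(X2,m) = op(X1,m),  h(U) = h(wrap(X1)).
Decompose op/2: X2 = X1,  m = m.
Bind X2 := X1; substituting into the one remaining equation that mentions X2 gives: op(op(op(false,U),X1),op(false,n)) = op(op(Y2,h(h(m))),op(false,n)).
Delete trivial equation m = m.
Decompose h/1: U = wrap(X1).
Bind U := wrap(X1); substituting into the remaining equations gives: h(Y) = h(op(wrap(X1),Y2)),  op(op(op(false,wrap(X1)),X1),op(false,n)) = op(op(Y2,h(h(m))),op(false,n)).
Decompose h/1: Y = op(wrap(X1),Y2).
Bind Y := op(wrap(X1),Y2); no other remaining equation mentions Y.
Decompose op/2: op(op(false,wrap(X1)),X1) = op(Y2,h(h(m))),  op(false,n) = op(false,n).
Decompose op/2: op(false,wrap(X1)) = Y2,  X1 = h(h(m)).
Bind Y2 := op(false,wrap(X1)); no other remaining equation mentions Y2. Substituting into the earlier binding gives Y := op(wrap(X1),op(false,wrap(X1))).
Bind X1 := h(h(m)); no other remaining equation mentions X1. Substituting into the earlier bindings gives X2 := h(h(m)), U := wrap(h(h(m))), Y := op(wrap(h(h(m))),op(false,wrap(h(h(m))))), Y2 := op(false,wrap(h(h(m)))).
Delete trivial equation op(false,n) = op(false,n).
No equations remain and no clash or occurs-check failure arose, so a unifier exists.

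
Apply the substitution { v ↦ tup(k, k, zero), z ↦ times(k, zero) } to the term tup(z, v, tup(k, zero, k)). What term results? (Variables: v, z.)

Replace each occurrence of v with tup(k, k, zero).
Replace each occurrence of z with times(k, zero).
Result: tup(times(k, zero), tup(k, k, zero), tup(k, zero, k)).

tup(times(k, zero), tup(k, k, zero), tup(k, zero, k))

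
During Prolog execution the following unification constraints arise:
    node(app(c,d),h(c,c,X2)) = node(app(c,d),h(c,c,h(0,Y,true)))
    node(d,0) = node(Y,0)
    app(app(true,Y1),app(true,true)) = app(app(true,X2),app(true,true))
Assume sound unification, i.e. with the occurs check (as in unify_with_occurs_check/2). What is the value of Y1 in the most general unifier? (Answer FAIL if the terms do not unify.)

Decompose node/2: app(c,d) = app(c,d),  h(c,c,X2) = h(c,c,h(0,Y,true)).
Delete trivial equation app(c,d) = app(c,d).
Decompose h/3: c = c,  c = c,  X2 = h(0,Y,true).
Delete trivial equation c = c.
Delete trivial equation c = c.
Bind X2 := h(0,Y,true); substituting into the one remaining equation that mentions X2 gives: app(app(true,Y1),app(true,true)) = app(app(true,h(0,Y,true)),app(true,true)).
Decompose node/2: d = Y,  0 = 0.
Bind Y := d; substituting into the one remaining equation that mentions Y gives: app(app(true,Y1),app(true,true)) = app(app(true,h(0,d,true)),app(true,true)). Substituting into the earlier binding gives X2 := h(0,d,true).
Delete trivial equation 0 = 0.
Decompose app/2: app(true,Y1) = app(true,h(0,d,true)),  app(true,true) = app(true,true).
Decompose app/2: true = true,  Y1 = h(0,d,true).
Delete trivial equation true = true.
Bind Y1 := h(0,d,true); no other remaining equation mentions Y1.
Delete trivial equation app(true,true) = app(true,true).
MGU = { X2 -> h(0,d,true), Y -> d, Y1 -> h(0,d,true) }, so Y1 -> h(0,d,true).

h(0,d,true)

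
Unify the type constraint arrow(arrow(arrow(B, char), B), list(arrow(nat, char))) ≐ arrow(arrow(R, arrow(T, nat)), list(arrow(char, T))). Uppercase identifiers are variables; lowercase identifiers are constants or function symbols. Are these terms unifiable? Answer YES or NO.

NO

Decompose arrow/2: arrow(arrow(B, char), B) ≐ arrow(R, arrow(T, nat)),  list(arrow(nat, char)) ≐ list(arrow(char, T)).
Decompose arrow/2: arrow(B, char) ≐ R,  B ≐ arrow(T, nat).
Bind R := arrow(B, char); no other remaining equation mentions R.
Bind B := arrow(T, nat); no other remaining equation mentions B. Substituting into the earlier binding gives R := arrow(arrow(T, nat), char).
Decompose list/1: arrow(nat, char) ≐ arrow(char, T).
Decompose arrow/2: nat ≐ char,  char ≐ T.
Clash: constants nat and char differ; no unifier exists.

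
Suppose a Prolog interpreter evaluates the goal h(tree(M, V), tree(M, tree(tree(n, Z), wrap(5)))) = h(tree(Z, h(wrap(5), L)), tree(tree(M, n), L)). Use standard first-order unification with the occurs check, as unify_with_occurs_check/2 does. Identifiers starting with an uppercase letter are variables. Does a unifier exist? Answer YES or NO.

NO

Decompose h/2: tree(M, V) = tree(Z, h(wrap(5), L)),  tree(M, tree(tree(n, Z), wrap(5))) = tree(tree(M, n), L).
Decompose tree/2: M = Z,  V = h(wrap(5), L).
Bind M := Z; substituting into the one remaining equation that mentions M gives: tree(Z, tree(tree(n, Z), wrap(5))) = tree(tree(Z, n), L).
Bind V := h(wrap(5), L); no other remaining equation mentions V.
Decompose tree/2: Z = tree(Z, n),  tree(tree(n, Z), wrap(5)) = L.
Occurs check fails: Z occurs in tree(Z, n); the equation Z = tree(Z, n) has no finite solution.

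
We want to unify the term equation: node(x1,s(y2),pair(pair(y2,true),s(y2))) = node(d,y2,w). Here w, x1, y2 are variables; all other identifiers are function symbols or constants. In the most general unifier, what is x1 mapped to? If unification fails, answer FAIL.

FAIL

Decompose node/3: x1 = d,  s(y2) = y2,  pair(pair(y2,true),s(y2)) = w.
Bind x1 := d; no other remaining equation mentions x1.
Occurs check fails: y2 occurs in s(y2); the equation y2 = s(y2) has no finite solution.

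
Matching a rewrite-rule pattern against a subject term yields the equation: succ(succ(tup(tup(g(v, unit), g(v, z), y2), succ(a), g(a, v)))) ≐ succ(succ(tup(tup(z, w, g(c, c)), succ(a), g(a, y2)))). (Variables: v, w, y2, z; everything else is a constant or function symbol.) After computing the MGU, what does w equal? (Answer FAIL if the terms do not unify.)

g(g(c, c), g(g(c, c), unit))

Decompose succ/1: succ(tup(tup(g(v, unit), g(v, z), y2), succ(a), g(a, v))) ≐ succ(tup(tup(z, w, g(c, c)), succ(a), g(a, y2))).
Decompose succ/1: tup(tup(g(v, unit), g(v, z), y2), succ(a), g(a, v)) ≐ tup(tup(z, w, g(c, c)), succ(a), g(a, y2)).
Decompose tup/3: tup(g(v, unit), g(v, z), y2) ≐ tup(z, w, g(c, c)),  succ(a) ≐ succ(a),  g(a, v) ≐ g(a, y2).
Decompose tup/3: g(v, unit) ≐ z,  g(v, z) ≐ w,  y2 ≐ g(c, c).
Bind z := g(v, unit); substituting into the one remaining equation that mentions z gives: g(v, g(v, unit)) ≐ w.
Bind w := g(v, g(v, unit)); no other remaining equation mentions w.
Bind y2 := g(c, c); substituting into the one remaining equation that mentions y2 gives: g(a, v) ≐ g(a, g(c, c)).
Delete trivial equation succ(a) ≐ succ(a).
Decompose g/2: a ≐ a,  v ≐ g(c, c).
Delete trivial equation a ≐ a.
Bind v := g(c, c). Substituting into the earlier bindings gives z := g(g(c, c), unit), w := g(g(c, c), g(g(c, c), unit)).
MGU = { z := g(g(c, c), unit), w := g(g(c, c), g(g(c, c), unit)), y2 := g(c, c), v := g(c, c) }, so w := g(g(c, c), g(g(c, c), unit)).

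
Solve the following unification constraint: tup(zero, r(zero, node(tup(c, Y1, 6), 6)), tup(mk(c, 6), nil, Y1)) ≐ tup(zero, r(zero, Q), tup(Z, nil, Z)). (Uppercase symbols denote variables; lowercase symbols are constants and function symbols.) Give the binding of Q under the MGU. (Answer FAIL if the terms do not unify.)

node(tup(c, mk(c, 6), 6), 6)

Decompose tup/3: zero ≐ zero,  r(zero, node(tup(c, Y1, 6), 6)) ≐ r(zero, Q),  tup(mk(c, 6), nil, Y1) ≐ tup(Z, nil, Z).
Delete trivial equation zero ≐ zero.
Decompose r/2: zero ≐ zero,  node(tup(c, Y1, 6), 6) ≐ Q.
Delete trivial equation zero ≐ zero.
Bind Q := node(tup(c, Y1, 6), 6); no other remaining equation mentions Q.
Decompose tup/3: mk(c, 6) ≐ Z,  nil ≐ nil,  Y1 ≐ Z.
Bind Z := mk(c, 6); substituting into the one remaining equation that mentions Z gives: Y1 ≐ mk(c, 6).
Delete trivial equation nil ≐ nil.
Bind Y1 := mk(c, 6). Substituting into the earlier binding gives Q := node(tup(c, mk(c, 6), 6), 6).
MGU = { Q ↦ node(tup(c, mk(c, 6), 6), 6), Z ↦ mk(c, 6), Y1 ↦ mk(c, 6) }, so Q ↦ node(tup(c, mk(c, 6), 6), 6).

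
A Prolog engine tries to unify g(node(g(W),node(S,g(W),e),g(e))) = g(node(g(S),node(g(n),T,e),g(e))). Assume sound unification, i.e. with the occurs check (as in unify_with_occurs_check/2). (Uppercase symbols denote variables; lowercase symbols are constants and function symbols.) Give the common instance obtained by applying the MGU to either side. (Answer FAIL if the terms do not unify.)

g(node(g(g(n)),node(g(n),g(g(n)),e),g(e)))

Decompose g/1: node(g(W),node(S,g(W),e),g(e)) = node(g(S),node(g(n),T,e),g(e)).
Decompose node/3: g(W) = g(S),  node(S,g(W),e) = node(g(n),T,e),  g(e) = g(e).
Decompose g/1: W = S.
Bind W := S; substituting into the one remaining equation that mentions W gives: node(S,g(S),e) = node(g(n),T,e).
Decompose node/3: S = g(n),  g(S) = T,  e = e.
Bind S := g(n); substituting into the one remaining equation that mentions S gives: g(g(n)) = T. Substituting into the earlier binding gives W := g(n).
Bind T := g(g(n)); no other remaining equation mentions T.
Delete trivial equation e = e.
Delete trivial equation g(e) = g(e).
Applying the MGU to either side gives g(node(g(g(n)),node(g(n),g(g(n)),e),g(e))).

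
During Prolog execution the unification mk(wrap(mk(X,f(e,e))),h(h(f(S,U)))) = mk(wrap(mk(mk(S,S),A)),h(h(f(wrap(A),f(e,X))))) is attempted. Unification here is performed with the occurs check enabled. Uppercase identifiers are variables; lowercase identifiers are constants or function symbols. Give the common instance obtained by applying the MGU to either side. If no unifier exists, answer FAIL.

Decompose mk/2: wrap(mk(X,f(e,e))) = wrap(mk(mk(S,S),A)),  h(h(f(S,U))) = h(h(f(wrap(A),f(e,X)))).
Decompose wrap/1: mk(X,f(e,e)) = mk(mk(S,S),A).
Decompose mk/2: X = mk(S,S),  f(e,e) = A.
Bind X := mk(S,S); substituting into the one remaining equation that mentions X gives: h(h(f(S,U))) = h(h(f(wrap(A),f(e,mk(S,S))))).
Bind A := f(e,e); substituting into the remaining equation gives: h(h(f(S,U))) = h(h(f(wrap(f(e,e)),f(e,mk(S,S))))).
Decompose h/1: h(f(S,U)) = h(f(wrap(f(e,e)),f(e,mk(S,S)))).
Decompose h/1: f(S,U) = f(wrap(f(e,e)),f(e,mk(S,S))).
Decompose f/2: S = wrap(f(e,e)),  U = f(e,mk(S,S)).
Bind S := wrap(f(e,e)); substituting into the remaining equation gives: U = f(e,mk(wrap(f(e,e)),wrap(f(e,e)))). Substituting into the earlier binding gives X := mk(wrap(f(e,e)),wrap(f(e,e))).
Bind U := f(e,mk(wrap(f(e,e)),wrap(f(e,e)))).
Applying the MGU to either side gives mk(wrap(mk(mk(wrap(f(e,e)),wrap(f(e,e))),f(e,e))),h(h(f(wrap(f(e,e)),f(e,mk(wrap(f(e,e)),wrap(f(e,e)))))))).

mk(wrap(mk(mk(wrap(f(e,e)),wrap(f(e,e))),f(e,e))),h(h(f(wrap(f(e,e)),f(e,mk(wrap(f(e,e)),wrap(f(e,e))))))))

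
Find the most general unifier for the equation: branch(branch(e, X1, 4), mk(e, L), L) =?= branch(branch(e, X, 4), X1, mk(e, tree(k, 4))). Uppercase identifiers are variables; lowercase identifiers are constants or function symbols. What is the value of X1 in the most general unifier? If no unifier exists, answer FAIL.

Decompose branch/3: branch(e, X1, 4) =?= branch(e, X, 4),  mk(e, L) =?= X1,  L =?= mk(e, tree(k, 4)).
Decompose branch/3: e =?= e,  X1 =?= X,  4 =?= 4.
Delete trivial equation e =?= e.
Bind X1 := X; substituting into the one remaining equation that mentions X1 gives: mk(e, L) =?= X.
Delete trivial equation 4 =?= 4.
Bind X := mk(e, L); no other remaining equation mentions X. Substituting into the earlier binding gives X1 := mk(e, L).
Bind L := mk(e, tree(k, 4)). Substituting into the earlier bindings gives X1 := mk(e, mk(e, tree(k, 4))), X := mk(e, mk(e, tree(k, 4))).
MGU = { X1 ↦ mk(e, mk(e, tree(k, 4))), X ↦ mk(e, mk(e, tree(k, 4))), L ↦ mk(e, tree(k, 4)) }, so X1 ↦ mk(e, mk(e, tree(k, 4))).

mk(e, mk(e, tree(k, 4)))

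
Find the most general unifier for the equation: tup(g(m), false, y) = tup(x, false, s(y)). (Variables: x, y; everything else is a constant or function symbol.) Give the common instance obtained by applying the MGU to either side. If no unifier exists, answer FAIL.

FAIL

Decompose tup/3: g(m) = x,  false = false,  y = s(y).
Bind x := g(m); no other remaining equation mentions x.
Delete trivial equation false = false.
Occurs check fails: y occurs in s(y); the equation y = s(y) has no finite solution.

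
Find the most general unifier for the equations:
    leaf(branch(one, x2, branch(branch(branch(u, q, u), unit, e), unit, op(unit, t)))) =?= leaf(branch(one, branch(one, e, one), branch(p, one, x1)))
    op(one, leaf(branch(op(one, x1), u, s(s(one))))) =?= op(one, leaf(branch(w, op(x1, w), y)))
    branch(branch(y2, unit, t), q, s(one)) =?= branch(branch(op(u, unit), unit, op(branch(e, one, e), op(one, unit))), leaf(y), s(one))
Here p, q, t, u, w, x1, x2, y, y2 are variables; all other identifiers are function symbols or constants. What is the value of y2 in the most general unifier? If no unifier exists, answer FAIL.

FAIL

Decompose leaf/1: branch(one, x2, branch(branch(branch(u, q, u), unit, e), unit, op(unit, t))) =?= branch(one, branch(one, e, one), branch(p, one, x1)).
Decompose branch/3: one =?= one,  x2 =?= branch(one, e, one),  branch(branch(branch(u, q, u), unit, e), unit, op(unit, t)) =?= branch(p, one, x1).
Delete trivial equation one =?= one.
Bind x2 := branch(one, e, one); no other remaining equation mentions x2.
Decompose branch/3: branch(branch(u, q, u), unit, e) =?= p,  unit =?= one,  op(unit, t) =?= x1.
Bind p := branch(branch(u, q, u), unit, e); no other remaining equation mentions p.
Clash: constants unit and one differ; no unifier exists.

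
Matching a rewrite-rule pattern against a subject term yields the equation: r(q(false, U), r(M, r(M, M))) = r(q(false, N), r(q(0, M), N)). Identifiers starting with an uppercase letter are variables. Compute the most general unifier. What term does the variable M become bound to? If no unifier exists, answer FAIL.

Decompose r/2: q(false, U) = q(false, N),  r(M, r(M, M)) = r(q(0, M), N).
Decompose q/2: false = false,  U = N.
Delete trivial equation false = false.
Bind U := N; no other remaining equation mentions U.
Decompose r/2: M = q(0, M),  r(M, M) = N.
Occurs check fails: M occurs in q(0, M); the equation M = q(0, M) has no finite solution.

FAIL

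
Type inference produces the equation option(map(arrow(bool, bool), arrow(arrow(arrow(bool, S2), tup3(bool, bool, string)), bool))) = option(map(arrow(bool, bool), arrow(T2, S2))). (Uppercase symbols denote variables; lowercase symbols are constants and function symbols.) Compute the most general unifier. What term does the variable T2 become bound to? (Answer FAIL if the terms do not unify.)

Decompose option/1: map(arrow(bool, bool), arrow(arrow(arrow(bool, S2), tup3(bool, bool, string)), bool)) = map(arrow(bool, bool), arrow(T2, S2)).
Decompose map/2: arrow(bool, bool) = arrow(bool, bool),  arrow(arrow(arrow(bool, S2), tup3(bool, bool, string)), bool) = arrow(T2, S2).
Delete trivial equation arrow(bool, bool) = arrow(bool, bool).
Decompose arrow/2: arrow(arrow(bool, S2), tup3(bool, bool, string)) = T2,  bool = S2.
Bind T2 := arrow(arrow(bool, S2), tup3(bool, bool, string)); no other remaining equation mentions T2.
Bind S2 := bool. Substituting into the earlier binding gives T2 := arrow(arrow(bool, bool), tup3(bool, bool, string)).
MGU = { T2 := arrow(arrow(bool, bool), tup3(bool, bool, string)), S2 := bool }, so T2 := arrow(arrow(bool, bool), tup3(bool, bool, string)).

arrow(arrow(bool, bool), tup3(bool, bool, string))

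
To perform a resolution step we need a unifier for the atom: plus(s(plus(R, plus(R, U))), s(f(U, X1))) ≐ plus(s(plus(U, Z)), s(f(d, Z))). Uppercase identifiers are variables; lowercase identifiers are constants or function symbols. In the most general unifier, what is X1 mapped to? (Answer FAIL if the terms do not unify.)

plus(d, d)

Decompose plus/2: s(plus(R, plus(R, U))) ≐ s(plus(U, Z)),  s(f(U, X1)) ≐ s(f(d, Z)).
Decompose s/1: plus(R, plus(R, U)) ≐ plus(U, Z).
Decompose plus/2: R ≐ U,  plus(R, U) ≐ Z.
Bind R := U; substituting into the one remaining equation that mentions R gives: plus(U, U) ≐ Z.
Bind Z := plus(U, U); substituting into the remaining equation gives: s(f(U, X1)) ≐ s(f(d, plus(U, U))).
Decompose s/1: f(U, X1) ≐ f(d, plus(U, U)).
Decompose f/2: U ≐ d,  X1 ≐ plus(U, U).
Bind U := d; substituting into the remaining equation gives: X1 ≐ plus(d, d). Substituting into the earlier bindings gives R := d, Z := plus(d, d).
Bind X1 := plus(d, d).
MGU = { R ↦ d, Z ↦ plus(d, d), U ↦ d, X1 ↦ plus(d, d) }, so X1 ↦ plus(d, d).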